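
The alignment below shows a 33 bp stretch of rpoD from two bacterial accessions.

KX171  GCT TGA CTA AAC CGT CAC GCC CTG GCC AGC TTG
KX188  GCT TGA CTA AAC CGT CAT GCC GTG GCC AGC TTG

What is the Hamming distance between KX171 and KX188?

The sequences differ at positions 18 (C/T), 22 (C/G).
That gives 2 mismatches out of 33 aligned sites, so the Hamming distance is 2.

2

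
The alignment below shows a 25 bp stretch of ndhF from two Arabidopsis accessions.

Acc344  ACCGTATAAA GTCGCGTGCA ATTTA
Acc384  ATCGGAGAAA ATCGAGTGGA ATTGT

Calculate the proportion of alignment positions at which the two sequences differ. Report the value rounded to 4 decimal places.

0.3200

Mismatches occur at site 2 (C/T), site 5 (T/G), site 7 (T/G), site 11 (G/A), site 15 (C/A), site 19 (C/G), site 24 (T/G), site 25 (A/T).
There are 8 differences over 25 sites, so p = 8/25 = 0.3200.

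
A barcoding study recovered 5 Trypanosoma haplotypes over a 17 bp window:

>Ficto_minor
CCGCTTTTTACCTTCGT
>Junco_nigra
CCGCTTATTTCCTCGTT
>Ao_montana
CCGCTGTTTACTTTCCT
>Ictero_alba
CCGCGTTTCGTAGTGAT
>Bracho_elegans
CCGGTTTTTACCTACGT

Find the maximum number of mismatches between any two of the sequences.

10

Pairwise Hamming distances:
  Ficto_minor vs Junco_nigra: 5
  Ficto_minor vs Ao_montana: 3
  Ficto_minor vs Ictero_alba: 8
  Ficto_minor vs Bracho_elegans: 2
  Junco_nigra vs Ao_montana: 7
  Junco_nigra vs Ictero_alba: 9
  Junco_nigra vs Bracho_elegans: 6
  Ao_montana vs Ictero_alba: 9
  Ao_montana vs Bracho_elegans: 5
  Ictero_alba vs Bracho_elegans: 10
The largest is 10, between Ictero_alba and Bracho_elegans.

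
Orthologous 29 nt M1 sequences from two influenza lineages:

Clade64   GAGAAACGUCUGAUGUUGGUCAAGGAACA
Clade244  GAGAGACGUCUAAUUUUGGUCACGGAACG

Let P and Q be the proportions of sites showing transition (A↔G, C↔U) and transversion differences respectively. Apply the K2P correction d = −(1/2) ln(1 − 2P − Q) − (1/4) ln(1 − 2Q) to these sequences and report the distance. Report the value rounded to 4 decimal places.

0.1985

Differing sites — 5:A/G (Ti); 12:G/A (Ti); 15:G/U (Tv); 23:A/C (Tv); 29:A/G (Ti).
Of the 5 differences, 3 transitions and 2 transversions over 29 sites: P = 3/29 = 0.103448, Q = 2/29 = 0.068966.
d = −0.5·ln(0.724138) − 0.25·ln(0.862068) = −0.5·(-0.322773) − 0.25·(-0.148421) = 0.1985.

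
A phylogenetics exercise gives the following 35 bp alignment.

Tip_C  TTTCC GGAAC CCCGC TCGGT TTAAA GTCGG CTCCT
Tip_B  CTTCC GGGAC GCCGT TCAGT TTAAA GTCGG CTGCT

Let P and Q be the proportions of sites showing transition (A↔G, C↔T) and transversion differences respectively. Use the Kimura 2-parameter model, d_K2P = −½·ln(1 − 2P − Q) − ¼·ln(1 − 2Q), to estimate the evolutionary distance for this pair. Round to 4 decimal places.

0.1986

Differing sites — 1:T/C (Ti); 8:A/G (Ti); 11:C/G (Tv); 15:C/T (Ti); 18:G/A (Ti); 33:C/G (Tv).
Of the 6 differences, 4 transitions and 2 transversions over 35 sites: P = 4/35 = 0.114286, Q = 2/35 = 0.057143.
d = −0.5·ln(0.714285) − 0.25·ln(0.885714) = −0.5·(-0.336473) − 0.25·(-0.121361) = 0.1986.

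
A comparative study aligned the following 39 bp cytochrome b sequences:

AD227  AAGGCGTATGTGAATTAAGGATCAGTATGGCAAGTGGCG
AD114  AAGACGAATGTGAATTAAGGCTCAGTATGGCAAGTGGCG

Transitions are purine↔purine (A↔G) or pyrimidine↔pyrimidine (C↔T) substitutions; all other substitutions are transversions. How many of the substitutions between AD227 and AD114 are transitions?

Mismatches occur at site 4 (G↔A, transition), site 7 (T↔A, transversion), site 21 (A↔C, transversion).
Of the 3 differences, 1 transition and 2 transversions, so the answer is 1.

1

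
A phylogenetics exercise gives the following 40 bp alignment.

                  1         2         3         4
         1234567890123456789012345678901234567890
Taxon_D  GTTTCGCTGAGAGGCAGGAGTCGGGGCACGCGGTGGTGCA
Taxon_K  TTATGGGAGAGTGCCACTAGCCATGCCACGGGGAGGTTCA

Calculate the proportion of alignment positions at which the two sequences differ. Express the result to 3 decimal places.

0.400

Mismatches occur at site 1 (G↔T), site 3 (T↔A), site 5 (C↔G), site 7 (C↔G), site 8 (T↔A), site 12 (A↔T), site 14 (G↔C), site 17 (G↔C), site 18 (G↔T), site 21 (T↔C), site 23 (G↔A), site 24 (G↔T), site 26 (G↔C), site 31 (C↔G), site 34 (T↔A), site 38 (G↔T).
There are 16 differences over 40 sites, so p = 16/40 = 0.400.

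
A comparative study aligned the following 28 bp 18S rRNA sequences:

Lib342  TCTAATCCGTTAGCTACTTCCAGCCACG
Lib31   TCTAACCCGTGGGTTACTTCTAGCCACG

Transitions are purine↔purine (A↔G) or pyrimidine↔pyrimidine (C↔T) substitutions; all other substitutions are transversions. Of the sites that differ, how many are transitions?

4

The sequences differ at positions 6 (T/C, transition), 11 (T/G, transversion), 12 (A/G, transition), 14 (C/T, transition), 21 (C/T, transition).
Of the 5 differences, 4 transitions and 1 transversion, so the answer is 4.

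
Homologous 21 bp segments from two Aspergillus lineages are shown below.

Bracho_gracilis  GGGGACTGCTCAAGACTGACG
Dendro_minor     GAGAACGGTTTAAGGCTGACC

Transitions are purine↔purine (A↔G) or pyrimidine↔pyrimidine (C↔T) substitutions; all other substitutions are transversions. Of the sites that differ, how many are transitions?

5

The sequences differ at positions 2 (G/A, transition), 4 (G/A, transition), 7 (T/G, transversion), 9 (C/T, transition), 11 (C/T, transition), 15 (A/G, transition), 21 (G/C, transversion).
Of the 7 differences, 5 transitions and 2 transversions, so the answer is 5.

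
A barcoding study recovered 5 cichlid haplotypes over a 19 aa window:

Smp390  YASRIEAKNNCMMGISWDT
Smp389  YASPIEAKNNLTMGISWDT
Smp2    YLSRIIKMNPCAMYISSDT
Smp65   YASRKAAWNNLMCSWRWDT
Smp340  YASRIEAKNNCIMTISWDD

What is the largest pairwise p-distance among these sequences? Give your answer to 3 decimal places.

0.684

Pairwise Hamming distances:
  Smp390 vs Smp389: 3
  Smp390 vs Smp2: 8
  Smp390 vs Smp65: 8
  Smp390 vs Smp340: 3
  Smp389 vs Smp2: 10
  Smp389 vs Smp65: 9
  Smp389 vs Smp340: 5
  Smp2 vs Smp65: 13
  Smp2 vs Smp340: 9
  Smp65 vs Smp340: 10
The largest is 13 mismatches, between Smp2 and Smp65; p = 13/19 = 0.684.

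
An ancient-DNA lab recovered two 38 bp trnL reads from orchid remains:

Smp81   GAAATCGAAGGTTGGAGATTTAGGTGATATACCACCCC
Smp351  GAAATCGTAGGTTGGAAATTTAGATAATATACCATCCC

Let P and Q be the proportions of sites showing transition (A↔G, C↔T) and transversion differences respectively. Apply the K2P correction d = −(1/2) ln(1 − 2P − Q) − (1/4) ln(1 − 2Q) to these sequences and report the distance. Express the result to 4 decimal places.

Mismatches occur at site 8 (A↔T, transversion), site 17 (G↔A, transition), site 24 (G↔A, transition), site 26 (G↔A, transition), site 35 (C↔T, transition).
Of the 5 differences, 4 transitions and 1 transversion over 38 sites: P = 4/38 = 0.105263, Q = 1/38 = 0.026316.
d = −0.5·ln(0.763158) − 0.25·ln(0.947368) = −0.5·(-0.270290) − 0.25·(-0.054068) = 0.1487.

0.1487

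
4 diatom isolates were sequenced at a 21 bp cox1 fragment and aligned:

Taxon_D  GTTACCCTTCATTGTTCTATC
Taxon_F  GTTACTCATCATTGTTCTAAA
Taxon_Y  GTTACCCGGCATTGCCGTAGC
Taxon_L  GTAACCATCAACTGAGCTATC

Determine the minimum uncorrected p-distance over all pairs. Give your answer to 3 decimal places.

0.190

Pairwise Hamming distances:
  Taxon_D vs Taxon_F: 4
  Taxon_D vs Taxon_Y: 6
  Taxon_D vs Taxon_L: 7
  Taxon_F vs Taxon_Y: 8
  Taxon_F vs Taxon_L: 11
  Taxon_Y vs Taxon_L: 10
The smallest is 4 mismatches, between Taxon_D and Taxon_F; p = 4/21 = 0.190.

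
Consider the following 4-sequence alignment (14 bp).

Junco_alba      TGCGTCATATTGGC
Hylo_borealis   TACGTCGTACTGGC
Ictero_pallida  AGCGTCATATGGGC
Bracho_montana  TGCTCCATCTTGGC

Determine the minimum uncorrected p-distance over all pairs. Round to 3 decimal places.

Pairwise Hamming distances:
  Junco_alba vs Hylo_borealis: 3
  Junco_alba vs Ictero_pallida: 2
  Junco_alba vs Bracho_montana: 3
  Hylo_borealis vs Ictero_pallida: 5
  Hylo_borealis vs Bracho_montana: 6
  Ictero_pallida vs Bracho_montana: 5
The smallest is 2 mismatches, between Junco_alba and Ictero_pallida; p = 2/14 = 0.143.

0.143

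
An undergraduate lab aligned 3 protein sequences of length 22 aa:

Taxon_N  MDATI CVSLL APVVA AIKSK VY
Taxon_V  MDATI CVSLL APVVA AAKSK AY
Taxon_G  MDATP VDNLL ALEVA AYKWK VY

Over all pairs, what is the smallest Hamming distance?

2

Pairwise Hamming distances:
  Taxon_N vs Taxon_V: 2
  Taxon_N vs Taxon_G: 8
  Taxon_V vs Taxon_G: 9
The smallest is 2, between Taxon_N and Taxon_V.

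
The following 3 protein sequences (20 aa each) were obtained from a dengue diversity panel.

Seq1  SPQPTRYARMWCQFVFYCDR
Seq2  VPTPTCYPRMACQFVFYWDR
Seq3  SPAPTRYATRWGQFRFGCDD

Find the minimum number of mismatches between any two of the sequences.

6

Pairwise Hamming distances:
  Seq1 vs Seq2: 6
  Seq1 vs Seq3: 7
  Seq2 vs Seq3: 12
The smallest is 6, between Seq1 and Seq2.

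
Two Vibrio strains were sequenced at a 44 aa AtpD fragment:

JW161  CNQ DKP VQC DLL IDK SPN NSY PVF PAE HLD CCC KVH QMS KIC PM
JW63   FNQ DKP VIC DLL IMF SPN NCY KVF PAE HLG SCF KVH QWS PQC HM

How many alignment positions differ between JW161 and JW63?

Mismatches occur at site 1 (C↔F), site 8 (Q↔I), site 14 (D↔M), site 15 (K↔F), site 20 (S↔C), site 22 (P↔K), site 30 (D↔G), site 31 (C↔S), site 33 (C↔F), site 38 (M↔W), site 40 (K↔P), site 41 (I↔Q), site 43 (P↔H).
That gives 13 mismatches out of 44 aligned sites, so the Hamming distance is 13.

13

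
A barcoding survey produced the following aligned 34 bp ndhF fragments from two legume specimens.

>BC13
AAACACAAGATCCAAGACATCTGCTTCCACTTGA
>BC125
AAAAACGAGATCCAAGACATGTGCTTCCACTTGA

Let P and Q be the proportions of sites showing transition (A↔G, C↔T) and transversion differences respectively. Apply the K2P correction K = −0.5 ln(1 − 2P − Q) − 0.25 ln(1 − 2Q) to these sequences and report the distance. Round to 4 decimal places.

The sequences differ at positions 4 (C/A, transversion), 7 (A/G, transition), 21 (C/G, transversion).
Of the 3 differences, 1 transition and 2 transversions over 34 sites: P = 1/34 = 0.029412, Q = 2/34 = 0.058824.
d = −0.5·ln(0.882352) − 0.25·ln(0.882352) = −0.5·(-0.125164) − 0.25·(-0.125164) = 0.0939.

0.0939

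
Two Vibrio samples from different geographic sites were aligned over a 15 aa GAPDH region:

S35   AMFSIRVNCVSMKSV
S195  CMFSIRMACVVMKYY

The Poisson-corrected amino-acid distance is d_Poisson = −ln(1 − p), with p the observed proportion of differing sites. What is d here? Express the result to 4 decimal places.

0.5108

Mismatches occur at site 1 (A→C), site 7 (V→M), site 8 (N→A), site 11 (S→V), site 14 (S→Y), site 15 (V→Y).
p = 6/15 = 0.400000.
d = −ln(1 − 0.400000) = −ln(0.600000) = 0.5108.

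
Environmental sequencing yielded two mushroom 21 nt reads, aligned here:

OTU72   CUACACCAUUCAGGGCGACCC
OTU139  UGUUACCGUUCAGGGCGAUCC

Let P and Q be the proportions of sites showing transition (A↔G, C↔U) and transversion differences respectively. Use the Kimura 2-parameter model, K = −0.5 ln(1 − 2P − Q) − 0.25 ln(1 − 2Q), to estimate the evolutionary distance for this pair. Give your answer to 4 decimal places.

0.3761

Mismatches occur at site 1 (C/U, transition), site 2 (U/G, transversion), site 3 (A/U, transversion), site 4 (C/U, transition), site 8 (A/G, transition), site 19 (C/U, transition).
Of the 6 differences, 4 transitions and 2 transversions over 21 sites: P = 4/21 = 0.190476, Q = 2/21 = 0.095238.
d = −0.5·ln(0.523810) − 0.25·ln(0.809524) = −0.5·(-0.646626) − 0.25·(-0.211309) = 0.3761.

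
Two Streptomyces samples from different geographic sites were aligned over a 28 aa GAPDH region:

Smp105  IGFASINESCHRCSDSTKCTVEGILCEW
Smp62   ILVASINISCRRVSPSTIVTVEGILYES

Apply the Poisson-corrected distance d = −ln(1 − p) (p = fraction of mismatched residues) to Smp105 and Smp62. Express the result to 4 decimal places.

0.4418

Mismatches occur at site 2 (G/L), site 3 (F/V), site 8 (E/I), site 11 (H/R), site 13 (C/V), site 15 (D/P), site 18 (K/I), site 19 (C/V), site 26 (C/Y), site 28 (W/S).
p = 10/28 = 0.357143.
d = −ln(1 − 0.357143) = −ln(0.642857) = 0.4418.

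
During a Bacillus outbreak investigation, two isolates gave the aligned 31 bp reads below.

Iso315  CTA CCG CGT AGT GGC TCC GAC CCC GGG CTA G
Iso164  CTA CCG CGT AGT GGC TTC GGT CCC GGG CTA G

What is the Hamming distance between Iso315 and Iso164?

The sequences differ at positions 17 (C/T), 20 (A/G), 21 (C/T).
That gives 3 mismatches out of 31 aligned sites, so the Hamming distance is 3.

3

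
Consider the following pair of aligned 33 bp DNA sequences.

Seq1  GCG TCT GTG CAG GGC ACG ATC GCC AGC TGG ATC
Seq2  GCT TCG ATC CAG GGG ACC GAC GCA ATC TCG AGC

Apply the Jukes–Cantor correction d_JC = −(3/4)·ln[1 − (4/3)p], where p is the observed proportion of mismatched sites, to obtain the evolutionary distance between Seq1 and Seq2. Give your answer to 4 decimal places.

The sequences differ at positions 3 (G/T), 6 (T/G), 7 (G/A), 9 (G/C), 15 (C/G), 18 (G/C), 19 (A/G), 20 (T/A), 24 (C/A), 26 (G/T), 29 (G/C), 32 (T/G).
p = 12/33 = 0.363636.
d = −0.75 · ln(1 − (4/3)·0.363636) = −0.75 · ln(0.515152) = −0.75 · (-0.663293) = 0.4975.

0.4975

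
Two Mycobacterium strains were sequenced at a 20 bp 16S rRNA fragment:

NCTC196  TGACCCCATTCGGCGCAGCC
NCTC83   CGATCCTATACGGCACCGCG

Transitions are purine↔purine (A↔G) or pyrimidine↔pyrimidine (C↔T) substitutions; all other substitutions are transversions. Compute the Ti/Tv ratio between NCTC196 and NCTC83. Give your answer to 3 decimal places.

1.333

Mismatches occur at site 1 (T/C, transition), site 4 (C/T, transition), site 7 (C/T, transition), site 10 (T/A, transversion), site 15 (G/A, transition), site 17 (A/C, transversion), site 20 (C/G, transversion).
Of the 7 differences, 4 transitions and 3 transversions, so Ti/Tv = 4/3 = 1.333.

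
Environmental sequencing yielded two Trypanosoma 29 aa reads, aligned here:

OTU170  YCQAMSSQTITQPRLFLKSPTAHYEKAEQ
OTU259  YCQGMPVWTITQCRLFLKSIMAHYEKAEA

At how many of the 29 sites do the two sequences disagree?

8

Differing sites — 4:A/G; 6:S/P; 7:S/V; 8:Q/W; 13:P/C; 20:P/I; 21:T/M; 29:Q/A.
That gives 8 mismatches out of 29 aligned sites, so the Hamming distance is 8.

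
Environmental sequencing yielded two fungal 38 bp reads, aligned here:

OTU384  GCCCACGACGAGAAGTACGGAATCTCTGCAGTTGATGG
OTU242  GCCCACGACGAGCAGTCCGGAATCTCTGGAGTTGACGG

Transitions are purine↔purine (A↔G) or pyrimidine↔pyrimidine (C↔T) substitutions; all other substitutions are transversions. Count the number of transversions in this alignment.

3

Differing sites — 13:A/C (Tv); 17:A/C (Tv); 29:C/G (Tv); 36:T/C (Ti).
Of the 4 differences, 1 transition and 3 transversions, so the answer is 3.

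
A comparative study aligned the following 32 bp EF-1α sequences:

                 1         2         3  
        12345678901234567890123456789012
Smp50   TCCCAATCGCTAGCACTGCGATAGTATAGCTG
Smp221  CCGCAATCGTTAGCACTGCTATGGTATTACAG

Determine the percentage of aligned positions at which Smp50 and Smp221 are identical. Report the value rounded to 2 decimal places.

75.00%

Differing sites — 1:T/C; 3:C/G; 10:C/T; 20:G/T; 23:A/G; 28:A/T; 29:G/A; 31:T/A.
24 of the 32 sites match, so the percent identity is 24/32 × 100 = 75.00%.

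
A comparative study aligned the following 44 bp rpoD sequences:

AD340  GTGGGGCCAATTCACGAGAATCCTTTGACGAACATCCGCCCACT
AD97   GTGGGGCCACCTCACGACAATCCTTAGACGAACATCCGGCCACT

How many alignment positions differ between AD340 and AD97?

Differing sites — 10:A/C; 11:T/C; 18:G/C; 26:T/A; 39:C/G.
That gives 5 mismatches out of 44 aligned sites, so the Hamming distance is 5.

5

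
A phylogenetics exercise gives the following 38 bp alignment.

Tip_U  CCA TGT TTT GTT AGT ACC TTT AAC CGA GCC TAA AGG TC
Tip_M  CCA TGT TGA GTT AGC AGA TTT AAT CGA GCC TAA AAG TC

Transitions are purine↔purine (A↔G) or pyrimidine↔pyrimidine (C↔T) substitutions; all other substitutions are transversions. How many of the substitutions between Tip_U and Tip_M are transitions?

Differing sites — 8:T/G (Tv); 9:T/A (Tv); 15:T/C (Ti); 17:C/G (Tv); 18:C/A (Tv); 24:C/T (Ti); 35:G/A (Ti).
Of the 7 differences, 3 transitions and 4 transversions, so the answer is 3.

3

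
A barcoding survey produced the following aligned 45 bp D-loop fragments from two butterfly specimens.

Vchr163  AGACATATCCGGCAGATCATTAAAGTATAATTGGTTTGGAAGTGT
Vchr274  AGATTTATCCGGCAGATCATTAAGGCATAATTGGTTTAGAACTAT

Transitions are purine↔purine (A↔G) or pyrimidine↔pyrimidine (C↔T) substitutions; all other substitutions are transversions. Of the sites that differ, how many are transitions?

The sequences differ at positions 4 (C/T, transition), 5 (A/T, transversion), 24 (A/G, transition), 26 (T/C, transition), 38 (G/A, transition), 42 (G/C, transversion), 44 (G/A, transition).
Of the 7 differences, 5 transitions and 2 transversions, so the answer is 5.

5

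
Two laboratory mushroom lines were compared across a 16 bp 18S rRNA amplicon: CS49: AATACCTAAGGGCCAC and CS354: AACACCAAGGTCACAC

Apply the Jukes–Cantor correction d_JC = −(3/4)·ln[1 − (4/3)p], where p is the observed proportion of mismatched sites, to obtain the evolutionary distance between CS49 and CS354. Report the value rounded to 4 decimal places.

The sequences differ at positions 3 (T/C), 7 (T/A), 9 (A/G), 11 (G/T), 12 (G/C), 13 (C/A).
p = 6/16 = 0.375000.
d = −0.75 · ln(1 − (4/3)·0.375000) = −0.75 · ln(0.500000) = −0.75 · (-0.693147) = 0.5199.

0.5199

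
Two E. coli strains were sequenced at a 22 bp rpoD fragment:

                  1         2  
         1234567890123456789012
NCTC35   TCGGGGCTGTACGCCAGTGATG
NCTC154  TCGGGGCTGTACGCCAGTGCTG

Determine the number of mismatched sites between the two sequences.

1

A single mismatch occurs at site 20 (A→C).
That gives 1 mismatch out of 22 aligned sites, so the Hamming distance is 1.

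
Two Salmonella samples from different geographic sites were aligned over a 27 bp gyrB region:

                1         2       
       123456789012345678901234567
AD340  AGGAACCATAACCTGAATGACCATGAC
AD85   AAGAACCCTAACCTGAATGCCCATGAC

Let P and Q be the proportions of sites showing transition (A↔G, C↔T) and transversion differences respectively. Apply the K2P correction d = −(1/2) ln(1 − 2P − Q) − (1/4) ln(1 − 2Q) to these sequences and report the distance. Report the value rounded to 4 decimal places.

The sequences differ at positions 2 (G/A, transition), 8 (A/C, transversion), 20 (A/C, transversion).
Of the 3 differences, 1 transition and 2 transversions over 27 sites: P = 1/27 = 0.037037, Q = 2/27 = 0.074074.
d = −0.5·ln(0.851852) − 0.25·ln(0.851852) = −0.5·(-0.160342) − 0.25·(-0.160342) = 0.1203.

0.1203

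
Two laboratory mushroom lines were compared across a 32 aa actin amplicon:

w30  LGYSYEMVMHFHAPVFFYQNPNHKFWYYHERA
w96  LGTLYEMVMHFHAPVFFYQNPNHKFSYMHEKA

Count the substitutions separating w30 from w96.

The sequences differ at positions 3 (Y/T), 4 (S/L), 26 (W/S), 28 (Y/M), 31 (R/K).
That gives 5 mismatches out of 32 aligned sites, so the Hamming distance is 5.

5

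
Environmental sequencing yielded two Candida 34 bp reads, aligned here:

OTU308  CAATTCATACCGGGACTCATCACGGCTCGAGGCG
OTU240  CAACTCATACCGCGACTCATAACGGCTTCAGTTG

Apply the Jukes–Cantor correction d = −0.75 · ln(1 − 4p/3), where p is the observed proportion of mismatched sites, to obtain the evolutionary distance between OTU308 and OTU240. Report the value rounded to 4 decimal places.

Differing sites — 4:T/C; 13:G/C; 21:C/A; 28:C/T; 29:G/C; 32:G/T; 33:C/T.
p = 7/34 = 0.205882.
d = −0.75 · ln(1 − (4/3)·0.205882) = −0.75 · ln(0.725491) = −0.75 · (-0.320907) = 0.2407.

0.2407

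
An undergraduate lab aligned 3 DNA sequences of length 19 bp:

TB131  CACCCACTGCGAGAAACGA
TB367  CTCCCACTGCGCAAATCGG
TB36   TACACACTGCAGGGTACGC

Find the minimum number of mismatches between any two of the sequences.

5

Pairwise Hamming distances:
  TB131 vs TB367: 5
  TB131 vs TB36: 7
  TB367 vs TB36: 10
The smallest is 5, between TB131 and TB367.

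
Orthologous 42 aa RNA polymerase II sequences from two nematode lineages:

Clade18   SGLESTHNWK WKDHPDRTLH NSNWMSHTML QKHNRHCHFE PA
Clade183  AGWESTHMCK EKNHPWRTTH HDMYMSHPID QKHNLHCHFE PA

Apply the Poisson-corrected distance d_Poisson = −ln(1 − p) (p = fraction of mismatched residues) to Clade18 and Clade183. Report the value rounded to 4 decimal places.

Mismatches occur at site 1 (S→A), site 3 (L→W), site 8 (N→M), site 9 (W→C), site 11 (W→E), site 13 (D→N), site 16 (D→W), site 19 (L→T), site 21 (N→H), site 22 (S→D), site 23 (N→M), site 24 (W→Y), site 28 (T→P), site 29 (M→I), site 30 (L→D), site 35 (R→L).
p = 16/42 = 0.380952.
d = −ln(1 − 0.380952) = −ln(0.619048) = 0.4796.

0.4796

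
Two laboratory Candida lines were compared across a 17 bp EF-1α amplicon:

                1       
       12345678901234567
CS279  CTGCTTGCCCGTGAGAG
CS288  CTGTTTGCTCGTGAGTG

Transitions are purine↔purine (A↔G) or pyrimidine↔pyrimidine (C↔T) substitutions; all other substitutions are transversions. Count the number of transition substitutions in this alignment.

Differing sites — 4:C/T (Ti); 9:C/T (Ti); 16:A/T (Tv).
Of the 3 differences, 2 transitions and 1 transversion, so the answer is 2.

2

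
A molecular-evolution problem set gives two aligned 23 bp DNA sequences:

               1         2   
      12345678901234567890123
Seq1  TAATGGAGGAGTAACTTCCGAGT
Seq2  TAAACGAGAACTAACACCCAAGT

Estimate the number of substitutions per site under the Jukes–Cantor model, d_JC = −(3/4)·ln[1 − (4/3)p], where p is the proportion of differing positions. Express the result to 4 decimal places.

0.3904

Differing sites — 4:T/A; 5:G/C; 9:G/A; 11:G/C; 16:T/A; 17:T/C; 20:G/A.
p = 7/23 = 0.304348.
d = −0.75 · ln(1 − (4/3)·0.304348) = −0.75 · ln(0.594203) = −0.75 · (-0.520534) = 0.3904.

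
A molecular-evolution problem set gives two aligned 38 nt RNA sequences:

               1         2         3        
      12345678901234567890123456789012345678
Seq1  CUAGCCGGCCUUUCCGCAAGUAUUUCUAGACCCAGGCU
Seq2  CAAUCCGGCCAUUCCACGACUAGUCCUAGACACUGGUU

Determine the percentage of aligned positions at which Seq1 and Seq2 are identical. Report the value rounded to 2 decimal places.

71.05%

Mismatches occur at site 2 (U→A), site 4 (G→U), site 11 (U→A), site 16 (G→A), site 18 (A→G), site 20 (G→C), site 23 (U→G), site 25 (U→C), site 32 (C→A), site 34 (A→U), site 37 (C→U).
27 of the 38 sites match, so the percent identity is 27/38 × 100 = 71.05%.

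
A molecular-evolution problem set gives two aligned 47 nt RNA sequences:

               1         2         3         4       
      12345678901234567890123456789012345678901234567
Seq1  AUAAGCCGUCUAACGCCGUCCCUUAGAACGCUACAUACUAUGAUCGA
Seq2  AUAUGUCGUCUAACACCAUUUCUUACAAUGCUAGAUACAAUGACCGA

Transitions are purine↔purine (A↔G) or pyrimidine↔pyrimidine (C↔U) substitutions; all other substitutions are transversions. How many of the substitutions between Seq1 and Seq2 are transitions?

7

Mismatches occur at site 4 (A↔U, transversion), site 6 (C↔U, transition), site 15 (G↔A, transition), site 18 (G↔A, transition), site 20 (C↔U, transition), site 21 (C↔U, transition), site 26 (G↔C, transversion), site 29 (C↔U, transition), site 34 (C↔G, transversion), site 39 (U↔A, transversion), site 44 (U↔C, transition).
Of the 11 differences, 7 transitions and 4 transversions, so the answer is 7.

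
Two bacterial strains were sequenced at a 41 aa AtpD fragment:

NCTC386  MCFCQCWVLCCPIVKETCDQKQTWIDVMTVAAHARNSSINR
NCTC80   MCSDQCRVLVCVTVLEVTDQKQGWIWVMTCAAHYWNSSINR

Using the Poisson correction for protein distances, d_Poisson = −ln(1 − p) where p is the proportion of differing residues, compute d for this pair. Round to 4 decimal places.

0.4177

Differing sites — 3:F/S; 4:C/D; 7:W/R; 10:C/V; 12:P/V; 13:I/T; 15:K/L; 17:T/V; 18:C/T; 23:T/G; 26:D/W; 30:V/C; 34:A/Y; 35:R/W.
p = 14/41 = 0.341463.
d = −ln(1 − 0.341463) = −ln(0.658537) = 0.4177.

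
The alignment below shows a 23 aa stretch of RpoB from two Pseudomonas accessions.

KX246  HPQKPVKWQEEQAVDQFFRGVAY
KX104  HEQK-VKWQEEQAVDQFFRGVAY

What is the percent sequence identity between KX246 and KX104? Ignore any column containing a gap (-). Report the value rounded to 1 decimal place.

95.5%

Excluding the 1 gap column leaves 22 comparable sites.
The sequences differ at position 2 (P/E).
21 of the 22 comparable sites match, so the percent identity is 21/22 × 100 = 95.5%.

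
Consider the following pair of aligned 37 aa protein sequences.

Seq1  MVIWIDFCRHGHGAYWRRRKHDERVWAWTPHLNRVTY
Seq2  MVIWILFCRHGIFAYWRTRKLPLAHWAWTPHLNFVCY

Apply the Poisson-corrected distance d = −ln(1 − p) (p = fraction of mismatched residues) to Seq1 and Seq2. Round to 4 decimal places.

0.3528

Differing sites — 6:D/L; 12:H/I; 13:G/F; 18:R/T; 21:H/L; 22:D/P; 23:E/L; 24:R/A; 25:V/H; 34:R/F; 36:T/C.
p = 11/37 = 0.297297.
d = −ln(1 − 0.297297) = −ln(0.702703) = 0.3528.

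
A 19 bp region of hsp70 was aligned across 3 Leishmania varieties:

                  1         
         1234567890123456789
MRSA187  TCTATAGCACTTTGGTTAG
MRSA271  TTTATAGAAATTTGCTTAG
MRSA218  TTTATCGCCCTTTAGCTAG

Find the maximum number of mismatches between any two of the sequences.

7

Pairwise Hamming distances:
  MRSA187 vs MRSA271: 4
  MRSA187 vs MRSA218: 5
  MRSA271 vs MRSA218: 7
The largest is 7, between MRSA271 and MRSA218.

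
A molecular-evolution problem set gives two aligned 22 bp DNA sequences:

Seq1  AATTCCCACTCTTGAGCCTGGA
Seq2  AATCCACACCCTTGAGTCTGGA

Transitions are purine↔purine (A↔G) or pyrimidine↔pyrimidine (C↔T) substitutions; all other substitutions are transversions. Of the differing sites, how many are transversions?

1

Differing sites — 4:T/C (Ti); 6:C/A (Tv); 10:T/C (Ti); 17:C/T (Ti).
Of the 4 differences, 3 transitions and 1 transversion, so the answer is 1.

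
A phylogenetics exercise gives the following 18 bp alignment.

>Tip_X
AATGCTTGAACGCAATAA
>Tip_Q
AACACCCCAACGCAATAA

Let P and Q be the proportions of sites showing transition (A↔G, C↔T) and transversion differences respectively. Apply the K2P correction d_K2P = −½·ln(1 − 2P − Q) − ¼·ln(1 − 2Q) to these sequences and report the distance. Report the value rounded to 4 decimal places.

Mismatches occur at site 3 (T↔C, transition), site 4 (G↔A, transition), site 6 (T↔C, transition), site 7 (T↔C, transition), site 8 (G↔C, transversion).
Of the 5 differences, 4 transitions and 1 transversion over 18 sites: P = 4/18 = 0.222222, Q = 1/18 = 0.055556.
d = −0.5·ln(0.500000) − 0.25·ln(0.888888) = −0.5·(-0.693147) − 0.25·(-0.117784) = 0.3760.

0.3760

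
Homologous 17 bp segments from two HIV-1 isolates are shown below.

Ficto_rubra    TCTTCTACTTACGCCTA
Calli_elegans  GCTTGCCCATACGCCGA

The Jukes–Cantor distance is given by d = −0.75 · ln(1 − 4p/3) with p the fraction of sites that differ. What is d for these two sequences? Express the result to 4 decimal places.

0.4770

Differing sites — 1:T/G; 5:C/G; 6:T/C; 7:A/C; 9:T/A; 16:T/G.
p = 6/17 = 0.352941.
d = −0.75 · ln(1 − (4/3)·0.352941) = −0.75 · ln(0.529412) = −0.75 · (-0.635988) = 0.4770.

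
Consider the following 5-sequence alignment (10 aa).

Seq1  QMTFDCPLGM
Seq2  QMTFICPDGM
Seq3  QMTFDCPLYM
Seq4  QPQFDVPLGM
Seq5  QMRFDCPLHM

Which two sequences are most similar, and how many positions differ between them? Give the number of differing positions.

1

Pairwise Hamming distances:
  Seq1 vs Seq2: 2
  Seq1 vs Seq3: 1
  Seq1 vs Seq4: 3
  Seq1 vs Seq5: 2
  Seq2 vs Seq3: 3
  Seq2 vs Seq4: 5
  Seq2 vs Seq5: 4
  Seq3 vs Seq4: 4
  Seq3 vs Seq5: 2
  Seq4 vs Seq5: 4
The smallest is 1, between Seq1 and Seq3.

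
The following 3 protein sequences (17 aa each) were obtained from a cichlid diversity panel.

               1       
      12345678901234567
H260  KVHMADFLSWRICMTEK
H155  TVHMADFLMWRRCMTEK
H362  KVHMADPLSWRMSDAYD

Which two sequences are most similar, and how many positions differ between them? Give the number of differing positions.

3

Pairwise Hamming distances:
  H260 vs H155: 3
  H260 vs H362: 7
  H155 vs H362: 9
The smallest is 3, between H260 and H155.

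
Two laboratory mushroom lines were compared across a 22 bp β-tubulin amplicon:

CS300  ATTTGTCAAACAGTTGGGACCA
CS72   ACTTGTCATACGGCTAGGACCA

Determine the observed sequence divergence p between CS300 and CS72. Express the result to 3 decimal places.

0.227

The sequences differ at positions 2 (T/C), 9 (A/T), 12 (A/G), 14 (T/C), 16 (G/A).
There are 5 differences over 22 sites, so p = 5/22 = 0.227.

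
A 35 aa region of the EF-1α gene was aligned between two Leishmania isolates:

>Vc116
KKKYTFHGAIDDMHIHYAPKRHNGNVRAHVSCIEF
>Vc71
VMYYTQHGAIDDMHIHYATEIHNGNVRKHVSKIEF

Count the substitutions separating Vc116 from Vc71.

9

The sequences differ at positions 1 (K/V), 2 (K/M), 3 (K/Y), 6 (F/Q), 19 (P/T), 20 (K/E), 21 (R/I), 28 (A/K), 32 (C/K).
That gives 9 mismatches out of 35 aligned sites, so the Hamming distance is 9.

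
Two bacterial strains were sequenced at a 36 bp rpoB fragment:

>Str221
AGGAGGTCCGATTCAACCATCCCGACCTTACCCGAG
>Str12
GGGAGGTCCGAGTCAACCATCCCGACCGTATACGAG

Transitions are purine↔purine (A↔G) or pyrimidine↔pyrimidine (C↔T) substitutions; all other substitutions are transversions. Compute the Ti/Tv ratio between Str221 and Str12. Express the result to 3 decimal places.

0.667

Mismatches occur at site 1 (A/G, transition), site 12 (T/G, transversion), site 28 (T/G, transversion), site 31 (C/T, transition), site 32 (C/A, transversion).
Of the 5 differences, 2 transitions and 3 transversions, so Ti/Tv = 2/3 = 0.667.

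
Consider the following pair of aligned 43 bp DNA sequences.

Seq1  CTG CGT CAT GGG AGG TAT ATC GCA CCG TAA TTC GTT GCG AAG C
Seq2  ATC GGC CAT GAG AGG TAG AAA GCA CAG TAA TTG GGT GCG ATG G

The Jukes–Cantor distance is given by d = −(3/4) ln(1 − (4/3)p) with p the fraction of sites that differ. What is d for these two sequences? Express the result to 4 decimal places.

The sequences differ at positions 1 (C/A), 3 (G/C), 4 (C/G), 6 (T/C), 11 (G/A), 18 (T/G), 20 (T/A), 21 (C/A), 26 (C/A), 33 (C/G), 35 (T/G), 41 (A/T), 43 (C/G).
p = 13/43 = 0.302326.
d = −0.75 · ln(1 − (4/3)·0.302326) = −0.75 · ln(0.596899) = −0.75 · (-0.516007) = 0.3870.

0.3870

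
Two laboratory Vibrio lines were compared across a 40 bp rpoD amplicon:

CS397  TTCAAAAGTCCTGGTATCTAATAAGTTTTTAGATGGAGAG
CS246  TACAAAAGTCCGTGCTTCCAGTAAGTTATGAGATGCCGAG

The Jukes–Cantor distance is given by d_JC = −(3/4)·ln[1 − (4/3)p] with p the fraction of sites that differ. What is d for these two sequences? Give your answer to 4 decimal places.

0.3426

The sequences differ at positions 2 (T/A), 12 (T/G), 13 (G/T), 15 (T/C), 16 (A/T), 19 (T/C), 21 (A/G), 28 (T/A), 30 (T/G), 36 (G/C), 37 (A/C).
p = 11/40 = 0.275000.
d = −0.75 · ln(1 − (4/3)·0.275000) = −0.75 · ln(0.633333) = −0.75 · (-0.456759) = 0.3426.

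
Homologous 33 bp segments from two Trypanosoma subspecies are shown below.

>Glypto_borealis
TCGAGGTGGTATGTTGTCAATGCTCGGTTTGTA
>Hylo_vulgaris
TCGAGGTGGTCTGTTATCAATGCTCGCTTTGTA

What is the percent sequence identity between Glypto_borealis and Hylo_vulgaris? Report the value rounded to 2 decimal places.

90.91%

Mismatches occur at site 11 (A↔C), site 16 (G↔A), site 27 (G↔C).
30 of the 33 sites match, so the percent identity is 30/33 × 100 = 90.91%.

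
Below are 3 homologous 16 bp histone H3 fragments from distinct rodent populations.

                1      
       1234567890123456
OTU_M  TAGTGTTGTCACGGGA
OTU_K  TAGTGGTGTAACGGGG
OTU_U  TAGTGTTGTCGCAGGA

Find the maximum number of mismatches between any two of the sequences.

5

Pairwise Hamming distances:
  OTU_M vs OTU_K: 3
  OTU_M vs OTU_U: 2
  OTU_K vs OTU_U: 5
The largest is 5, between OTU_K and OTU_U.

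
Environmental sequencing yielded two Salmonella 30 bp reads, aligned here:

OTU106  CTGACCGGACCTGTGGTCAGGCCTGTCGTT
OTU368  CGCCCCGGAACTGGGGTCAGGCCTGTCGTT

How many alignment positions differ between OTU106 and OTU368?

Mismatches occur at site 2 (T↔G), site 3 (G↔C), site 4 (A↔C), site 10 (C↔A), site 14 (T↔G).
That gives 5 mismatches out of 30 aligned sites, so the Hamming distance is 5.

5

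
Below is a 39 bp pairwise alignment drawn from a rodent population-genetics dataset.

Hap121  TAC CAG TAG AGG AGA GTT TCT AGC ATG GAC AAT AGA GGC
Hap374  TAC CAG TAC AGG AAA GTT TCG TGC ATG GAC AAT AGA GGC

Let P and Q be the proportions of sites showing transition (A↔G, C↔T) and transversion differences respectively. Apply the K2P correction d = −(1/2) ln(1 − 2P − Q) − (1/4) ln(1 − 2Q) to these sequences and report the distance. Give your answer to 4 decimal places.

Differing sites — 9:G/C (Tv); 14:G/A (Ti); 21:T/G (Tv); 22:A/T (Tv).
Of the 4 differences, 1 transition and 3 transversions over 39 sites: P = 1/39 = 0.025641, Q = 3/39 = 0.076923.
d = −0.5·ln(0.871795) − 0.25·ln(0.846154) = −0.5·(-0.137201) − 0.25·(-0.167054) = 0.1104.

0.1104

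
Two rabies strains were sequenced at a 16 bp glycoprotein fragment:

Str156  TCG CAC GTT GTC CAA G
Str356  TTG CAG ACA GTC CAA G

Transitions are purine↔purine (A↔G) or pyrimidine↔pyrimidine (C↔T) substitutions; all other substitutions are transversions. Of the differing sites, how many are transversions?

Differing sites — 2:C/T (Ti); 6:C/G (Tv); 7:G/A (Ti); 8:T/C (Ti); 9:T/A (Tv).
Of the 5 differences, 3 transitions and 2 transversions, so the answer is 2.

2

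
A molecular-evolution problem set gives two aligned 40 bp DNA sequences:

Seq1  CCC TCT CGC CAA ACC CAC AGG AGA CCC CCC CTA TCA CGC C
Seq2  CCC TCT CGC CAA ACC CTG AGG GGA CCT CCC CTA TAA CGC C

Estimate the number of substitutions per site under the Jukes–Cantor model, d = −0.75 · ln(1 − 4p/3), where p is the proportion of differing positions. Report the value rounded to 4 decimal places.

0.1367

Differing sites — 17:A/T; 18:C/G; 22:A/G; 27:C/T; 35:C/A.
p = 5/40 = 0.125000.
d = −0.75 · ln(1 − (4/3)·0.125000) = −0.75 · ln(0.833333) = −0.75 · (-0.182322) = 0.1367.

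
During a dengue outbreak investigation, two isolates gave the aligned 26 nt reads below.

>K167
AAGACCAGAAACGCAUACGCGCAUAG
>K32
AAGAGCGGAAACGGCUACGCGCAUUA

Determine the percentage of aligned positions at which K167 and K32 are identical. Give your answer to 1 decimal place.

76.9%

Mismatches occur at site 5 (C/G), site 7 (A/G), site 14 (C/G), site 15 (A/C), site 25 (A/U), site 26 (G/A).
20 of the 26 sites match, so the percent identity is 20/26 × 100 = 76.9%.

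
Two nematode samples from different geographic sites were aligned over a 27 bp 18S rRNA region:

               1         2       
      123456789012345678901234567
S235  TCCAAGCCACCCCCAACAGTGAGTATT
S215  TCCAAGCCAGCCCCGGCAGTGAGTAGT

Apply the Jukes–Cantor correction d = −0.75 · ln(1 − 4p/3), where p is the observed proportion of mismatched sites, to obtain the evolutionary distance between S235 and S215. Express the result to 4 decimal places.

Mismatches occur at site 10 (C/G), site 15 (A/G), site 16 (A/G), site 26 (T/G).
p = 4/27 = 0.148148.
d = −0.75 · ln(1 − (4/3)·0.148148) = −0.75 · ln(0.802469) = −0.75 · (-0.220062) = 0.1650.

0.1650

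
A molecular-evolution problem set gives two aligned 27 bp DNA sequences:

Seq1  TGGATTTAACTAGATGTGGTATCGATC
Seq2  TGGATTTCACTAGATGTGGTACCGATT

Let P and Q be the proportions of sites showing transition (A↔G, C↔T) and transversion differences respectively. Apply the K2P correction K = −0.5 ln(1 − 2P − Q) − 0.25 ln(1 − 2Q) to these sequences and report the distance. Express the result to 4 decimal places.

The sequences differ at positions 8 (A/C, transversion), 22 (T/C, transition), 27 (C/T, transition).
Of the 3 differences, 2 transitions and 1 transversion over 27 sites: P = 2/27 = 0.074074, Q = 1/27 = 0.037037.
d = −0.5·ln(0.814815) − 0.25·ln(0.925926) = −0.5·(-0.204794) − 0.25·(-0.076961) = 0.1216.

0.1216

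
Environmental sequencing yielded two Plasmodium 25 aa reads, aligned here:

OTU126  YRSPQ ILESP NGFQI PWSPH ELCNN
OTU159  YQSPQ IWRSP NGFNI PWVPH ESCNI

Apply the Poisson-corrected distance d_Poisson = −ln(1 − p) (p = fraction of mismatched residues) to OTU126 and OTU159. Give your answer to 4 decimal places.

0.3285

The sequences differ at positions 2 (R/Q), 7 (L/W), 8 (E/R), 14 (Q/N), 18 (S/V), 22 (L/S), 25 (N/I).
p = 7/25 = 0.280000.
d = −ln(1 − 0.280000) = −ln(0.720000) = 0.3285.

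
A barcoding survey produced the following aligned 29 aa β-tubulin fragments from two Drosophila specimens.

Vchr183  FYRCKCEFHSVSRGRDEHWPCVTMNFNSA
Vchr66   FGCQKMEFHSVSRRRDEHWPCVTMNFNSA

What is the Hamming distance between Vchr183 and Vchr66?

5

Differing sites — 2:Y/G; 3:R/C; 4:C/Q; 6:C/M; 14:G/R.
That gives 5 mismatches out of 29 aligned sites, so the Hamming distance is 5.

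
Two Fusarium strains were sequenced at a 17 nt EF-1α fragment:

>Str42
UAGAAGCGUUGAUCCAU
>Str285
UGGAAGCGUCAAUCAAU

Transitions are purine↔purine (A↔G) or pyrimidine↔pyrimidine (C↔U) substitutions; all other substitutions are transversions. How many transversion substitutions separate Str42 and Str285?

1

Differing sites — 2:A/G (Ti); 10:U/C (Ti); 11:G/A (Ti); 15:C/A (Tv).
Of the 4 differences, 3 transitions and 1 transversion, so the answer is 1.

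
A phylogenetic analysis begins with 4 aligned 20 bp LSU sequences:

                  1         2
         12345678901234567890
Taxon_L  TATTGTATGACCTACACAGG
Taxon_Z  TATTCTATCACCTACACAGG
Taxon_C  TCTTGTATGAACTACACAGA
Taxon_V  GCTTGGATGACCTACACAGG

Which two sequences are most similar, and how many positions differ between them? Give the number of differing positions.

Pairwise Hamming distances:
  Taxon_L vs Taxon_Z: 2
  Taxon_L vs Taxon_C: 3
  Taxon_L vs Taxon_V: 3
  Taxon_Z vs Taxon_C: 5
  Taxon_Z vs Taxon_V: 5
  Taxon_C vs Taxon_V: 4
The smallest is 2, between Taxon_L and Taxon_Z.

2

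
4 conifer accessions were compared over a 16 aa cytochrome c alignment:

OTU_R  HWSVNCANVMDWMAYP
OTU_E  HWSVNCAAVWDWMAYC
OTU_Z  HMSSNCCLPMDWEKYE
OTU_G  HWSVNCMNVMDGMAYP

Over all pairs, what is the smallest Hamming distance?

Pairwise Hamming distances:
  OTU_R vs OTU_E: 3
  OTU_R vs OTU_Z: 8
  OTU_R vs OTU_G: 2
  OTU_E vs OTU_Z: 9
  OTU_E vs OTU_G: 5
  OTU_Z vs OTU_G: 9
The smallest is 2, between OTU_R and OTU_G.

2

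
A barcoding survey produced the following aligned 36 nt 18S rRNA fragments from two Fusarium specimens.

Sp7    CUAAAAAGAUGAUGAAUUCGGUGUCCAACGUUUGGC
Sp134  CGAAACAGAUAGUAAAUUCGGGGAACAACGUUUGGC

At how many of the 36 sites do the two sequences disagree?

The sequences differ at positions 2 (U/G), 6 (A/C), 11 (G/A), 12 (A/G), 14 (G/A), 22 (U/G), 24 (U/A), 25 (C/A).
That gives 8 mismatches out of 36 aligned sites, so the Hamming distance is 8.

8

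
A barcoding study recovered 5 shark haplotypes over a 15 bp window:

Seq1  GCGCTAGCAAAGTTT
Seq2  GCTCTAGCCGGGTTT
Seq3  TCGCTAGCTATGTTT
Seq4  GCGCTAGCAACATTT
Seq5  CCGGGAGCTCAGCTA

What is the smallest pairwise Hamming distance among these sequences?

Pairwise Hamming distances:
  Seq1 vs Seq2: 4
  Seq1 vs Seq3: 3
  Seq1 vs Seq4: 2
  Seq1 vs Seq5: 7
  Seq2 vs Seq3: 5
  Seq2 vs Seq4: 5
  Seq2 vs Seq5: 9
  Seq3 vs Seq4: 4
  Seq3 vs Seq5: 7
  Seq4 vs Seq5: 9
The smallest is 2, between Seq1 and Seq4.

2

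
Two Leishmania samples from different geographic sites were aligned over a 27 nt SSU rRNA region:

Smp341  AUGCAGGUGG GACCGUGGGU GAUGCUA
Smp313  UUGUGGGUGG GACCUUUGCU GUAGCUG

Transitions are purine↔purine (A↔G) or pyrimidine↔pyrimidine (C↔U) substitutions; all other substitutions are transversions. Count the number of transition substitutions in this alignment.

Differing sites — 1:A/U (Tv); 4:C/U (Ti); 5:A/G (Ti); 15:G/U (Tv); 17:G/U (Tv); 19:G/C (Tv); 22:A/U (Tv); 23:U/A (Tv); 27:A/G (Ti).
Of the 9 differences, 3 transitions and 6 transversions, so the answer is 3.

3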